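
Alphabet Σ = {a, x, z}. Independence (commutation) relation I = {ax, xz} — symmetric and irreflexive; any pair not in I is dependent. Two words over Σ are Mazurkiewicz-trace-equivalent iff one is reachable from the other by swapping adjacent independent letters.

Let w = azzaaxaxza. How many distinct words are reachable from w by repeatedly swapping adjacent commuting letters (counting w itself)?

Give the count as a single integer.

piece 0:a — minimal
piece 1:z rests on {0:a}
piece 2:z rests on {1:z}
piece 3:a rests on {2:z}
piece 4:a rests on {3:a}
piece 5:x — minimal
piece 6:a rests on {4:a}
piece 7:x rests on {5:x}
piece 8:z rests on {6:a}
piece 9:a rests on {8:z}
minimal pieces: {0:a, 5:x}
ways to finish when only these pieces remain (= sum over removing one remaining piece with nothing left below it):
  1 left: {7}→1  {9}→1
  2 left: {5,7}→1  {7,9}→2  {8,9}→1
  3 left: {5,7,9}→3  {6,8,9}→1  {7,8,9}→3
  4 left: {4,6,8,9}→1  {5,7,8,9}→6  {6,7,8,9}→4
  5 left: {3,4,6,8,9}→1  {4,6,7,8,9}→5  {5,6,7,8,9}→10
  6 left: {2,3,4,6,8,9}→1  {3,4,6,7,8,9}→6  {4,5,6,7,8,9}→15
  7 left: {1,2,3,4,6,8,9}→1  {2,3,4,6,7,8,9}→7  {3,4,5,6,7,8,9}→21
  8 left: {0,1,2,3,4,6,8,9}→1  {1,2,3,4,6,7,8,9}→8  {2,3,4,5,6,7,8,9}→28
  placing 0:a first → 36 extensions
  placing 5:x first → 9 extensions
total linear extensions = 45

45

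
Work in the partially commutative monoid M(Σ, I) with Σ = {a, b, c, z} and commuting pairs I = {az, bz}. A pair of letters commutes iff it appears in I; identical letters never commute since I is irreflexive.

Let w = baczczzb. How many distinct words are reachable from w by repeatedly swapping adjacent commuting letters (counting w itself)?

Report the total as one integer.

3

0(b) covers ∅
1(a) covers 0:b
2(c) covers 1:a
3(z) covers 2:c
4(c) covers 3:z
5(z) covers 4:c
6(z) covers 5:z
7(b) covers 4:c
floor of heap: 0:b
completions by unplaced set U, small U first (add the entries for U minus each lowest piece of U):
  |U|=1: {6}:1  {7}:1
  |U|=2: {5,6}:1  {6,7}:2
  |U|=3: {5,6,7}:3
  |U|=4: {4,5,6,7}:3
  |U|=5: {3,4,5,6,7}:3
  |U|=6: {2,3,4,5,6,7}:3
  start at 0(b): 3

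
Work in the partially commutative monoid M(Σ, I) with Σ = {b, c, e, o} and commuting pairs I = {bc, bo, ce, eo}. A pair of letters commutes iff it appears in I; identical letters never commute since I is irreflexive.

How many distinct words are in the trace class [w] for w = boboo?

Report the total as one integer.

drop 0:b onto floor
drop 1:o onto floor
drop 2:b onto {0:b}
drop 3:o onto {1:o}
drop 4:o onto {3:o}
ground layer = {0:b, 1:o}
drop-orders for the pieces not yet dropped (sum over which currently-grounded one goes next):
  1 to go: {2} 1  {4} 1
  2 to go: {0,2} 1  {2,4} 2  {3,4} 1
  3 to go: {0,2,4} 3  {1,3,4} 1  {2,3,4} 3
  if 0:b drops first: 4 orders
  if 1:o drops first: 6 orders
heap linearizations: 10

10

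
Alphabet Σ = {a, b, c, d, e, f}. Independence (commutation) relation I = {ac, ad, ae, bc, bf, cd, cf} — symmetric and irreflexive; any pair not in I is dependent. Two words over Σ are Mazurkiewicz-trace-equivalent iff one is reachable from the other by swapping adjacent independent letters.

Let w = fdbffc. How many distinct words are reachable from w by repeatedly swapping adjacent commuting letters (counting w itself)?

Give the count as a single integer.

18

drop 0:f onto floor
drop 1:d onto {0:f}
drop 2:b onto {1:d}
drop 3:f onto {1:d}
drop 4:f onto {3:f}
drop 5:c onto floor
ground layer = {0:f, 5:c}
drop-orders for the pieces not yet dropped (sum over which currently-grounded one goes next):
  1 to go: {2} 1  {4} 1  {5} 1
  2 to go: {2,4} 2  {2,5} 2  {3,4} 1  {4,5} 2
  3 to go: {2,3,4} 3  {2,4,5} 6  {3,4,5} 3
  4 to go: {1,2,3,4} 3  {2,3,4,5} 12
  if 0:f drops first: 15 orders
  if 5:c drops first: 3 orders
heap linearizations: 18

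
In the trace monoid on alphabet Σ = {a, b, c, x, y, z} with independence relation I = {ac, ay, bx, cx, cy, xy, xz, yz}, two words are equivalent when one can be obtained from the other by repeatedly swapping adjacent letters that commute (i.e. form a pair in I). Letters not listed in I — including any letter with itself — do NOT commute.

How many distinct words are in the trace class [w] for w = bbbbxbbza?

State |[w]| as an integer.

piece 0:b — minimal
piece 1:b rests on {0:b}
piece 2:b rests on {1:b}
piece 3:b rests on {2:b}
piece 4:x — minimal
piece 5:b rests on {3:b}
piece 6:b rests on {5:b}
piece 7:z rests on {6:b}
piece 8:a rests on {4:x, 7:z}
minimal pieces: {0:b, 4:x}
ways to finish when only these pieces remain (= sum over removing one remaining piece with nothing left below it):
  1 left: {8}→1
  2 left: {4,8}→1  {7,8}→1
  3 left: {4,7,8}→2  {6,7,8}→1
  4 left: {4,6,7,8}→3  {5,6,7,8}→1
  5 left: {3,5,6,7,8}→1  {4,5,6,7,8}→4
  6 left: {2,3,5,6,7,8}→1  {3,4,5,6,7,8}→5
  7 left: {1,2,3,5,6,7,8}→1  {2,3,4,5,6,7,8}→6
  placing 0:b first → 7 extensions
  placing 4:x first → 1 extensions
total linear extensions = 8

8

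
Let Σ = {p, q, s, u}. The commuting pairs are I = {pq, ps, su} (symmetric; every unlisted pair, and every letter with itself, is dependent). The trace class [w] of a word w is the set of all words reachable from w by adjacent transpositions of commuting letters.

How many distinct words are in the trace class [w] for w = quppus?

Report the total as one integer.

#0=q has no predecessor
#1=u depends on [0:q]
#2=p depends on [1:u]
#3=p depends on [2:p]
#4=u depends on [3:p]
#5=s depends on [0:q]
sources: [0:q]
N(rest) = Σ N(rest − s) over sources s of rest; N(one piece) = 1:
  size 1 → [4]=1  [5]=1
  size 2 → [3,4]=1  [4,5]=2
  size 3 → [2,3,4]=1  [3,4,5]=3
  size 4 → [1,2,3,4]=1  [2,3,4,5]=4
  first=0(q) contributes 5

5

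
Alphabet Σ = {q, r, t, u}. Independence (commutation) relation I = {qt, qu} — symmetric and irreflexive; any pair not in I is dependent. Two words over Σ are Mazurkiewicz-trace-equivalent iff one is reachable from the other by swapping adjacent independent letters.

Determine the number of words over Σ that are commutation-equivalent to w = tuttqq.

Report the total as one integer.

15

0(t) covers ∅
1(u) covers 0:t
2(t) covers 1:u
3(t) covers 2:t
4(q) covers ∅
5(q) covers 4:q
floor of heap: 0:t, 4:q
completions by unplaced set U, small U first (add the entries for U minus each lowest piece of U):
  |U|=1: {3}:1  {5}:1
  |U|=2: {2,3}:1  {3,5}:2  {4,5}:1
  |U|=3: {1,2,3}:1  {2,3,5}:3  {3,4,5}:3
  |U|=4: {0,1,2,3}:1  {1,2,3,5}:4  {2,3,4,5}:6
  start at 0(t): 10
  start at 4(q): 5
sum over floor = 15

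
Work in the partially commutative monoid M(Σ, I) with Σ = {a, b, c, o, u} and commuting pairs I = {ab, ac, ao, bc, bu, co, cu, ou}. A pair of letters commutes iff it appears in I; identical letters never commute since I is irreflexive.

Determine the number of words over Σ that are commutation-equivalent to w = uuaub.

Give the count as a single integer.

5

piece 0:u — minimal
piece 1:u rests on {0:u}
piece 2:a rests on {1:u}
piece 3:u rests on {2:a}
piece 4:b — minimal
minimal pieces: {0:u, 4:b}
ways to finish when only these pieces remain (= sum over removing one remaining piece with nothing left below it):
  1 left: {3}→1  {4}→1
  2 left: {2,3}→1  {3,4}→2
  3 left: {1,2,3}→1  {2,3,4}→3
  placing 0:u first → 4 extensions
  placing 4:b first → 1 extensions
total linear extensions = 5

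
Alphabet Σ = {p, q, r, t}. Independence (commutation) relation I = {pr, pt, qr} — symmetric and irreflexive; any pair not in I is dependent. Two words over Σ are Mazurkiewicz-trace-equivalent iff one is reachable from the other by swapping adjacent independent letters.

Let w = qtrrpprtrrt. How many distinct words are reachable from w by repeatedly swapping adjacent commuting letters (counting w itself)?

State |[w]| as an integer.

45

#0=q has no predecessor
#1=t depends on [0:q]
#2=r depends on [1:t]
#3=r depends on [2:r]
#4=p depends on [0:q]
#5=p depends on [4:p]
#6=r depends on [3:r]
#7=t depends on [6:r]
#8=r depends on [7:t]
#9=r depends on [8:r]
#10=t depends on [9:r]
sources: [0:q]
N(rest) = Σ N(rest − s) over sources s of rest; N(one piece) = 1:
  size 1 → [5]=1  [10]=1
  size 2 → [4,5]=1  [5,10]=2  [9,10]=1
  size 3 → [4,5,10]=3  [5,9,10]=3  [8,9,10]=1
  size 4 → [4,5,9,10]=6  [5,8,9,10]=4  [7,8,9,10]=1
  size 5 → [4,5,8,9,10]=10  [5,7,8,9,10]=5  [6,7,8,9,10]=1
  size 6 → [3,6,7,8,9,10]=1  [4,5,7,8,9,10]=15  [5,6,7,8,9,10]=6
  size 7 → [2,3,6,7,8,9,10]=1  [3,5,6,7,8,9,10]=7  [4,5,6,7,8,9,10]=21
  size 8 → [1,2,3,6,7,8,9,10]=1  [2,3,5,6,7,8,9,10]=8  [3,4,5,6,7,8,9,10]=28
  size 9 → [1,2,3,5,6,7,8,9,10]=9  [2,3,4,5,6,7,8,9,10]=36
  first=0(q) contributes 45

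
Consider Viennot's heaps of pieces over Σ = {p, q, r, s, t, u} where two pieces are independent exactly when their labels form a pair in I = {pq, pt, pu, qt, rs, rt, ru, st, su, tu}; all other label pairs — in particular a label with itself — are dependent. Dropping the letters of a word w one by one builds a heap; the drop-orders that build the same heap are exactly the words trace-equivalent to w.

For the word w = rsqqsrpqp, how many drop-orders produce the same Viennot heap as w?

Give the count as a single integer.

12

0(r) covers ∅
1(s) covers ∅
2(q) covers 0:r, 1:s
3(q) covers 2:q
4(s) covers 3:q
5(r) covers 3:q
6(p) covers 4:s, 5:r
7(q) covers 4:s, 5:r
8(p) covers 6:p
floor of heap: 0:r, 1:s
completions by unplaced set U, small U first (add the entries for U minus each lowest piece of U):
  |U|=1: {7}:1  {8}:1
  |U|=2: {6,8}:1  {7,8}:2
  |U|=3: {6,7,8}:3
  |U|=4: {4,6,7,8}:3  {5,6,7,8}:3
  |U|=5: {4,5,6,7,8}:6
  |U|=6: {3,4,5,6,7,8}:6
  |U|=7: {2,3,4,5,6,7,8}:6
  start at 0(r): 6
  start at 1(s): 6
sum over floor = 12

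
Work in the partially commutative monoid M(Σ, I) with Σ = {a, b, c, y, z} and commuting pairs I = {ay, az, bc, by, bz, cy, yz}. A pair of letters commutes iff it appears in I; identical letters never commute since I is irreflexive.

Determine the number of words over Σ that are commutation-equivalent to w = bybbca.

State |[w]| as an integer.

24

#0=b has no predecessor
#1=y has no predecessor
#2=b depends on [0:b]
#3=b depends on [2:b]
#4=c has no predecessor
#5=a depends on [3:b, 4:c]
sources: [0:b, 1:y, 4:c]
N(rest) = Σ N(rest − s) over sources s of rest; N(one piece) = 1:
  size 1 → [1]=1  [5]=1
  size 2 → [1,5]=2  [3,5]=1  [4,5]=1
  size 3 → [1,3,5]=3  [1,4,5]=3  [2,3,5]=1  [3,4,5]=2
  size 4 → [0,2,3,5]=1  [1,2,3,5]=4  [1,3,4,5]=8  [2,3,4,5]=3
  first=0(b) contributes 15
  first=1(y) contributes 4
  first=4(c) contributes 5
|[w]| = 24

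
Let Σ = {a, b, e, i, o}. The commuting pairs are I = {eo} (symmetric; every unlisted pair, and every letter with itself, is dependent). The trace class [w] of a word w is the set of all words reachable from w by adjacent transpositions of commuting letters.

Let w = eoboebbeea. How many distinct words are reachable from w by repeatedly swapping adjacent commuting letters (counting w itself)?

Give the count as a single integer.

#0=e has no predecessor
#1=o has no predecessor
#2=b depends on [0:e, 1:o]
#3=o depends on [2:b]
#4=e depends on [2:b]
#5=b depends on [3:o, 4:e]
#6=b depends on [5:b]
#7=e depends on [6:b]
#8=e depends on [7:e]
#9=a depends on [8:e]
sources: [0:e, 1:o]
N(rest) = Σ N(rest − s) over sources s of rest; N(one piece) = 1:
  size 1 → [9]=1
  size 2 → [8,9]=1
  size 3 → [7,8,9]=1
  size 4 → [6,7,8,9]=1
  size 5 → [5,6,7,8,9]=1
  size 6 → [3,5,6,7,8,9]=1  [4,5,6,7,8,9]=1
  size 7 → [3,4,5,6,7,8,9]=2
  size 8 → [2,3,4,5,6,7,8,9]=2
  first=0(e) contributes 2
  first=1(o) contributes 2
|[w]| = 4

4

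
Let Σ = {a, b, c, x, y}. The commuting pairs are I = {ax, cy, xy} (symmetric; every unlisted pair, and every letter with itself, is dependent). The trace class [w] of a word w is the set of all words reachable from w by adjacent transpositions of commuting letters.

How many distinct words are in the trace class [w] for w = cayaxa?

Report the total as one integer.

5

piece 0:c — minimal
piece 1:a rests on {0:c}
piece 2:y rests on {1:a}
piece 3:a rests on {2:y}
piece 4:x rests on {0:c}
piece 5:a rests on {3:a}
minimal pieces: {0:c}
ways to finish when only these pieces remain (= sum over removing one remaining piece with nothing left below it):
  1 left: {4}→1  {5}→1
  2 left: {3,5}→1  {4,5}→2
  3 left: {2,3,5}→1  {3,4,5}→3
  4 left: {1,2,3,5}→1  {2,3,4,5}→4
  placing 0:c first → 5 extensions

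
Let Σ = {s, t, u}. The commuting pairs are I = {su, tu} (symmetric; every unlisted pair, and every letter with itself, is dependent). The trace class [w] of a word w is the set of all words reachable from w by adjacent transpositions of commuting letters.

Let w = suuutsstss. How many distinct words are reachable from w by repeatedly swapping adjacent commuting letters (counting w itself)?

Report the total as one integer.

0(s) covers ∅
1(u) covers ∅
2(u) covers 1:u
3(u) covers 2:u
4(t) covers 0:s
5(s) covers 4:t
6(s) covers 5:s
7(t) covers 6:s
8(s) covers 7:t
9(s) covers 8:s
floor of heap: 0:s, 1:u
completions by unplaced set U, small U first (add the entries for U minus each lowest piece of U):
  |U|=1: {3}:1  {9}:1
  |U|=2: {2,3}:1  {3,9}:2  {8,9}:1
  |U|=3: {1,2,3}:1  {2,3,9}:3  {3,8,9}:3  {7,8,9}:1
  |U|=4: {1,2,3,9}:4  {2,3,8,9}:6  {3,7,8,9}:4  {6,7,8,9}:1
  |U|=5: {1,2,3,8,9}:10  {2,3,7,8,9}:10  {3,6,7,8,9}:5  {5,6,7,8,9}:1
  |U|=6: {1,2,3,7,8,9}:20  {2,3,6,7,8,9}:15  {3,5,6,7,8,9}:6  {4,5,6,7,8,9}:1
  |U|=7: {0,4,5,6,7,8,9}:1  {1,2,3,6,7,8,9}:35  {2,3,5,6,7,8,9}:21  {3,4,5,6,7,8,9}:7
  |U|=8: {0,3,4,5,6,7,8,9}:8  {1,2,3,5,6,7,8,9}:56  {2,3,4,5,6,7,8,9}:28
  start at 0(s): 84
  start at 1(u): 36
sum over floor = 120

120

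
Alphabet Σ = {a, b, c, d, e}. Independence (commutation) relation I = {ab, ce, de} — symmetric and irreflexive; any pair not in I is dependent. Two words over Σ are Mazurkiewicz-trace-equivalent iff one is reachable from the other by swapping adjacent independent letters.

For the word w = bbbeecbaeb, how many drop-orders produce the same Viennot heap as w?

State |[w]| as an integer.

0(b) covers ∅
1(b) covers 0:b
2(b) covers 1:b
3(e) covers 2:b
4(e) covers 3:e
5(c) covers 2:b
6(b) covers 4:e, 5:c
7(a) covers 4:e, 5:c
8(e) covers 6:b, 7:a
9(b) covers 8:e
floor of heap: 0:b
completions by unplaced set U, small U first (add the entries for U minus each lowest piece of U):
  |U|=1: {9}:1
  |U|=2: {8,9}:1
  |U|=3: {6,8,9}:1  {7,8,9}:1
  |U|=4: {6,7,8,9}:2
  |U|=5: {4,6,7,8,9}:2  {5,6,7,8,9}:2
  |U|=6: {3,4,6,7,8,9}:2  {4,5,6,7,8,9}:4
  |U|=7: {3,4,5,6,7,8,9}:6
  |U|=8: {2,3,4,5,6,7,8,9}:6
  start at 0(b): 6

6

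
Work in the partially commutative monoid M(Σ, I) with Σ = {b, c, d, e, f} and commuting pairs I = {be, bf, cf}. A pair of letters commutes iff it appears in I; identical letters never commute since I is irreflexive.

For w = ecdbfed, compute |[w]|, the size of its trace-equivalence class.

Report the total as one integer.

3

drop 0:e onto floor
drop 1:c onto {0:e}
drop 2:d onto {1:c}
drop 3:b onto {2:d}
drop 4:f onto {2:d}
drop 5:e onto {4:f}
drop 6:d onto {3:b, 5:e}
ground layer = {0:e}
drop-orders for the pieces not yet dropped (sum over which currently-grounded one goes next):
  1 to go: {6} 1
  2 to go: {3,6} 1  {5,6} 1
  3 to go: {3,5,6} 2  {4,5,6} 1
  4 to go: {3,4,5,6} 3
  5 to go: {2,3,4,5,6} 3
  if 0:e drops first: 3 orders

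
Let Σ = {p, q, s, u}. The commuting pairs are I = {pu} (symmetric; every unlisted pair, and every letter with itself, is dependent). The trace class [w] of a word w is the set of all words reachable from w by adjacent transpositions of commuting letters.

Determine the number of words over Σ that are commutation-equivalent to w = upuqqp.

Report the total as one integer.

0(u) covers ∅
1(p) covers ∅
2(u) covers 0:u
3(q) covers 1:p, 2:u
4(q) covers 3:q
5(p) covers 4:q
floor of heap: 0:u, 1:p
completions by unplaced set U, small U first (add the entries for U minus each lowest piece of U):
  |U|=1: {5}:1
  |U|=2: {4,5}:1
  |U|=3: {3,4,5}:1
  |U|=4: {1,3,4,5}:1  {2,3,4,5}:1
  start at 0(u): 2
  start at 1(p): 1
sum over floor = 3

3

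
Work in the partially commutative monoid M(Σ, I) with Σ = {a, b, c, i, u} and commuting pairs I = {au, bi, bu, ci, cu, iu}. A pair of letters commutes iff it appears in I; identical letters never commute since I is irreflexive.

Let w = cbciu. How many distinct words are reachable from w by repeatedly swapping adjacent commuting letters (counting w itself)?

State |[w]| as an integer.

20

piece 0:c — minimal
piece 1:b rests on {0:c}
piece 2:c rests on {1:b}
piece 3:i — minimal
piece 4:u — minimal
minimal pieces: {0:c, 3:i, 4:u}
ways to finish when only these pieces remain (= sum over removing one remaining piece with nothing left below it):
  1 left: {2}→1  {3}→1  {4}→1
  2 left: {1,2}→1  {2,3}→2  {2,4}→2  {3,4}→2
  3 left: {0,1,2}→1  {1,2,3}→3  {1,2,4}→3  {2,3,4}→6
  placing 0:c first → 12 extensions
  placing 3:i first → 4 extensions
  placing 4:u first → 4 extensions
total linear extensions = 20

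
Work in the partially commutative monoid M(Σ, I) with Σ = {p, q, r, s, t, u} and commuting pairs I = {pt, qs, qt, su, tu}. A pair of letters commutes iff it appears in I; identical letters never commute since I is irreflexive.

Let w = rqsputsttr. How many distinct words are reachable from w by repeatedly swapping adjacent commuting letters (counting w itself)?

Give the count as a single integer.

0(r) covers ∅
1(q) covers 0:r
2(s) covers 0:r
3(p) covers 1:q, 2:s
4(u) covers 3:p
5(t) covers 2:s
6(s) covers 3:p, 5:t
7(t) covers 6:s
8(t) covers 7:t
9(r) covers 4:u, 8:t
floor of heap: 0:r
completions by unplaced set U, small U first (add the entries for U minus each lowest piece of U):
  |U|=1: {9}:1
  |U|=2: {4,9}:1  {8,9}:1
  |U|=3: {4,8,9}:2  {7,8,9}:1
  |U|=4: {4,7,8,9}:3  {6,7,8,9}:1
  |U|=5: {4,6,7,8,9}:4  {5,6,7,8,9}:1
  |U|=6: {3,4,6,7,8,9}:4  {4,5,6,7,8,9}:5
  |U|=7: {1,3,4,6,7,8,9}:4  {3,4,5,6,7,8,9}:9
  |U|=8: {1,3,4,5,6,7,8,9}:13  {2,3,4,5,6,7,8,9}:9
  start at 0(r): 22

22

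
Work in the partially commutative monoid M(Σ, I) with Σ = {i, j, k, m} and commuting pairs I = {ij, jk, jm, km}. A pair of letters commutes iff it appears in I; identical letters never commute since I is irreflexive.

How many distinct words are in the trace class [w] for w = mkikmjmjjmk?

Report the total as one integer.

drop 0:m onto floor
drop 1:k onto floor
drop 2:i onto {0:m, 1:k}
drop 3:k onto {2:i}
drop 4:m onto {2:i}
drop 5:j onto floor
drop 6:m onto {4:m}
drop 7:j onto {5:j}
drop 8:j onto {7:j}
drop 9:m onto {6:m}
drop 10:k onto {3:k}
ground layer = {0:m, 1:k, 5:j}
drop-orders for the pieces not yet dropped (sum over which currently-grounded one goes next):
  1 to go: {8} 1  {9} 1  {10} 1
  2 to go: {3,10} 1  {6,9} 1  {7,8} 1  {8,9} 2  {8,10} 2  {9,10} 2
  3 to go: {3,8,10} 3  {3,9,10} 3  {4,6,9} 1  {5,7,8} 1  {6,8,9} 3  {6,9,10} 3  {7,8,9} 3  {7,8,10} 3  {8,9,10} 6
  4 to go: {3,6,9,10} 6  {3,7,8,10} 6  {3,8,9,10} 12  {4,6,8,9} 4  {4,6,9,10} 4  {5,7,8,9} 4  {5,7,8,10} 4  {6,7,8,9} 6  {6,8,9,10} 12  {7,8,9,10} 12
  5 to go: {3,4,6,9,10} 10  {3,5,7,8,10} 10  {3,6,8,9,10} 30  {3,7,8,9,10} 30  {4,6,7,8,9} 10  {4,6,8,9,10} 20  {5,6,7,8,9} 10  {5,7,8,9,10} 20  {6,7,8,9,10} 30
  6 to go: {2,3,4,6,9,10} 10  {3,4,6,8,9,10} 60  {3,5,7,8,9,10} 60  {3,6,7,8,9,10} 90  {4,5,6,7,8,9} 20  {4,6,7,8,9,10} 60  {5,6,7,8,9,10} 60
  7 to go: {0,2,3,4,6,9,10} 10  {1,2,3,4,6,9,10} 10  {2,3,4,6,8,9,10} 70  {3,4,6,7,8,9,10} 210  {3,5,6,7,8,9,10} 210  {4,5,6,7,8,9,10} 140
  8 to go: {0,1,2,3,4,6,9,10} 20  {0,2,3,4,6,8,9,10} 80  {1,2,3,4,6,8,9,10} 80  {2,3,4,6,7,8,9,10} 280  {3,4,5,6,7,8,9,10} 560
  9 to go: {0,1,2,3,4,6,8,9,10} 180  {0,2,3,4,6,7,8,9,10} 360  {1,2,3,4,6,7,8,9,10} 360  {2,3,4,5,6,7,8,9,10} 840
  if 0:m drops first: 1200 orders
  if 1:k drops first: 1200 orders
  if 5:j drops first: 900 orders
heap linearizations: 3300

3300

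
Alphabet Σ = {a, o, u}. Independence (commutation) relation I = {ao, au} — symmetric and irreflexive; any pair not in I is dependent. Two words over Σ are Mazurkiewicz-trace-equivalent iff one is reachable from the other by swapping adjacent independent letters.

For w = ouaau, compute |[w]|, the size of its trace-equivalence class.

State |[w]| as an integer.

drop 0:o onto floor
drop 1:u onto {0:o}
drop 2:a onto floor
drop 3:a onto {2:a}
drop 4:u onto {1:u}
ground layer = {0:o, 2:a}
drop-orders for the pieces not yet dropped (sum over which currently-grounded one goes next):
  1 to go: {3} 1  {4} 1
  2 to go: {1,4} 1  {2,3} 1  {3,4} 2
  3 to go: {0,1,4} 1  {1,3,4} 3  {2,3,4} 3
  if 0:o drops first: 6 orders
  if 2:a drops first: 4 orders
heap linearizations: 10

10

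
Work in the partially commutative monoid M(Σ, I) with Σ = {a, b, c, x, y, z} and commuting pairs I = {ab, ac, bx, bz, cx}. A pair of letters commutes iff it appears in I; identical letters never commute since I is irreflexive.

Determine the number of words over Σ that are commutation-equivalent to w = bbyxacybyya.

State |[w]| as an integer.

0(b) covers ∅
1(b) covers 0:b
2(y) covers 1:b
3(x) covers 2:y
4(a) covers 3:x
5(c) covers 2:y
6(y) covers 4:a, 5:c
7(b) covers 6:y
8(y) covers 7:b
9(y) covers 8:y
10(a) covers 9:y
floor of heap: 0:b
completions by unplaced set U, small U first (add the entries for U minus each lowest piece of U):
  |U|=1: {10}:1
  |U|=2: {9,10}:1
  |U|=3: {8,9,10}:1
  |U|=4: {7,8,9,10}:1
  |U|=5: {6,7,8,9,10}:1
  |U|=6: {4,6,7,8,9,10}:1  {5,6,7,8,9,10}:1
  |U|=7: {3,4,6,7,8,9,10}:1  {4,5,6,7,8,9,10}:2
  |U|=8: {3,4,5,6,7,8,9,10}:3
  |U|=9: {2,3,4,5,6,7,8,9,10}:3
  start at 0(b): 3

3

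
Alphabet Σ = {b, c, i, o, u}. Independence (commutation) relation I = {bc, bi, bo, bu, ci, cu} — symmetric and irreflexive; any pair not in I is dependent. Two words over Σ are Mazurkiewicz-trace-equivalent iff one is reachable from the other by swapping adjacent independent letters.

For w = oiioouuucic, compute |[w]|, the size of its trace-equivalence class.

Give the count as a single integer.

0(o) covers ∅
1(i) covers 0:o
2(i) covers 1:i
3(o) covers 2:i
4(o) covers 3:o
5(u) covers 4:o
6(u) covers 5:u
7(u) covers 6:u
8(c) covers 4:o
9(i) covers 7:u
10(c) covers 8:c
floor of heap: 0:o
completions by unplaced set U, small U first (add the entries for U minus each lowest piece of U):
  |U|=1: {9}:1  {10}:1
  |U|=2: {7,9}:1  {8,10}:1  {9,10}:2
  |U|=3: {6,7,9}:1  {7,9,10}:3  {8,9,10}:3
  |U|=4: {5,6,7,9}:1  {6,7,9,10}:4  {7,8,9,10}:6
  |U|=5: {5,6,7,9,10}:5  {6,7,8,9,10}:10
  |U|=6: {5,6,7,8,9,10}:15
  |U|=7: {4,5,6,7,8,9,10}:15
  |U|=8: {3,4,5,6,7,8,9,10}:15
  |U|=9: {2,3,4,5,6,7,8,9,10}:15
  start at 0(o): 15

15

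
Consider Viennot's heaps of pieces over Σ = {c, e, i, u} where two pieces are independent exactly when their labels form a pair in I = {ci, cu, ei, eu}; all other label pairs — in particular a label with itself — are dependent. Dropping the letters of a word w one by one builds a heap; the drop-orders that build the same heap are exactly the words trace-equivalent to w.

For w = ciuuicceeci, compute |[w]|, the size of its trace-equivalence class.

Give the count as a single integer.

462

drop 0:c onto floor
drop 1:i onto floor
drop 2:u onto {1:i}
drop 3:u onto {2:u}
drop 4:i onto {3:u}
drop 5:c onto {0:c}
drop 6:c onto {5:c}
drop 7:e onto {6:c}
drop 8:e onto {7:e}
drop 9:c onto {8:e}
drop 10:i onto {4:i}
ground layer = {0:c, 1:i}
drop-orders for the pieces not yet dropped (sum over which currently-grounded one goes next):
  1 to go: {9} 1  {10} 1
  2 to go: {4,10} 1  {8,9} 1  {9,10} 2
  3 to go: {3,4,10} 1  {4,9,10} 3  {7,8,9} 1  {8,9,10} 3
  4 to go: {2,3,4,10} 1  {3,4,9,10} 4  {4,8,9,10} 6  {6,7,8,9} 1  {7,8,9,10} 4
  5 to go: {1,2,3,4,10} 1  {2,3,4,9,10} 5  {3,4,8,9,10} 10  {4,7,8,9,10} 10  {5,6,7,8,9} 1  {6,7,8,9,10} 5
  6 to go: {0,5,6,7,8,9} 1  {1,2,3,4,9,10} 6  {2,3,4,8,9,10} 15  {3,4,7,8,9,10} 20  {4,6,7,8,9,10} 15  {5,6,7,8,9,10} 6
  7 to go: {0,5,6,7,8,9,10} 7  {1,2,3,4,8,9,10} 21  {2,3,4,7,8,9,10} 35  {3,4,6,7,8,9,10} 35  {4,5,6,7,8,9,10} 21
  8 to go: {0,4,5,6,7,8,9,10} 28  {1,2,3,4,7,8,9,10} 56  {2,3,4,6,7,8,9,10} 70  {3,4,5,6,7,8,9,10} 56
  9 to go: {0,3,4,5,6,7,8,9,10} 84  {1,2,3,4,6,7,8,9,10} 126  {2,3,4,5,6,7,8,9,10} 126
  if 0:c drops first: 252 orders
  if 1:i drops first: 210 orders
heap linearizations: 462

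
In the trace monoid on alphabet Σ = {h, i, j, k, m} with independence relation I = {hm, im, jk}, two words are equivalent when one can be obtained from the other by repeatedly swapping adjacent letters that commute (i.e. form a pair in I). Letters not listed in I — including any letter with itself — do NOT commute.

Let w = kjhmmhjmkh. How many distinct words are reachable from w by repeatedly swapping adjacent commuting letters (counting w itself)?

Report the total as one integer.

12

#0=k has no predecessor
#1=j has no predecessor
#2=h depends on [0:k, 1:j]
#3=m depends on [0:k, 1:j]
#4=m depends on [3:m]
#5=h depends on [2:h]
#6=j depends on [4:m, 5:h]
#7=m depends on [6:j]
#8=k depends on [7:m]
#9=h depends on [8:k]
sources: [0:k, 1:j]
N(rest) = Σ N(rest − s) over sources s of rest; N(one piece) = 1:
  size 1 → [9]=1
  size 2 → [8,9]=1
  size 3 → [7,8,9]=1
  size 4 → [6,7,8,9]=1
  size 5 → [4,6,7,8,9]=1  [5,6,7,8,9]=1
  size 6 → [2,5,6,7,8,9]=1  [3,4,6,7,8,9]=1  [4,5,6,7,8,9]=2
  size 7 → [2,4,5,6,7,8,9]=3  [3,4,5,6,7,8,9]=3
  size 8 → [2,3,4,5,6,7,8,9]=6
  first=0(k) contributes 6
  first=1(j) contributes 6
|[w]| = 12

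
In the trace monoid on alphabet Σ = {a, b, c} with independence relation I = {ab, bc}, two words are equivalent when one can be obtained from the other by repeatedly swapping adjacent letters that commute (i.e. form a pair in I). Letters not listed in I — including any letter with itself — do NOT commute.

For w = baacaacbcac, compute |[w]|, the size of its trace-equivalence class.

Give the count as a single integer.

55

piece 0:b — minimal
piece 1:a — minimal
piece 2:a rests on {1:a}
piece 3:c rests on {2:a}
piece 4:a rests on {3:c}
piece 5:a rests on {4:a}
piece 6:c rests on {5:a}
piece 7:b rests on {0:b}
piece 8:c rests on {6:c}
piece 9:a rests on {8:c}
piece 10:c rests on {9:a}
minimal pieces: {0:b, 1:a}
ways to finish when only these pieces remain (= sum over removing one remaining piece with nothing left below it):
  1 left: {7}→1  {10}→1
  2 left: {0,7}→1  {7,10}→2  {9,10}→1
  3 left: {0,7,10}→3  {7,9,10}→3  {8,9,10}→1
  4 left: {0,7,9,10}→6  {6,8,9,10}→1  {7,8,9,10}→4
  5 left: {0,7,8,9,10}→10  {5,6,8,9,10}→1  {6,7,8,9,10}→5
  6 left: {0,6,7,8,9,10}→15  {4,5,6,8,9,10}→1  {5,6,7,8,9,10}→6
  7 left: {0,5,6,7,8,9,10}→21  {3,4,5,6,8,9,10}→1  {4,5,6,7,8,9,10}→7
  8 left: {0,4,5,6,7,8,9,10}→28  {2,3,4,5,6,8,9,10}→1  {3,4,5,6,7,8,9,10}→8
  9 left: {0,3,4,5,6,7,8,9,10}→36  {1,2,3,4,5,6,8,9,10}→1  {2,3,4,5,6,7,8,9,10}→9
  placing 0:b first → 10 extensions
  placing 1:a first → 45 extensions
total linear extensions = 55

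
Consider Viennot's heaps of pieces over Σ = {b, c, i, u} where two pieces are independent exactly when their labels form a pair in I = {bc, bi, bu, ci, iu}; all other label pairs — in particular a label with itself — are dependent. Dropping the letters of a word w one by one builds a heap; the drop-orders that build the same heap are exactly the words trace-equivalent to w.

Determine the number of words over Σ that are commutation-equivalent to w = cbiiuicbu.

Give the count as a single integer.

1260

piece 0:c — minimal
piece 1:b — minimal
piece 2:i — minimal
piece 3:i rests on {2:i}
piece 4:u rests on {0:c}
piece 5:i rests on {3:i}
piece 6:c rests on {4:u}
piece 7:b rests on {1:b}
piece 8:u rests on {6:c}
minimal pieces: {0:c, 1:b, 2:i}
ways to finish when only these pieces remain (= sum over removing one remaining piece with nothing left below it):
  1 left: {5}→1  {7}→1  {8}→1
  2 left: {1,7}→1  {3,5}→1  {5,7}→2  {5,8}→2  {6,8}→1  {7,8}→2
  3 left: {1,5,7}→3  {1,7,8}→3  {2,3,5}→1  {3,5,7}→3  {3,5,8}→3  {4,6,8}→1  {5,6,8}→3  {5,7,8}→6  {6,7,8}→3
  4 left: {0,4,6,8}→1  {1,3,5,7}→6  {1,5,7,8}→12  {1,6,7,8}→6  {2,3,5,7}→4  {2,3,5,8}→4  {3,5,6,8}→6  {3,5,7,8}→12  {4,5,6,8}→4  {4,6,7,8}→4  {5,6,7,8}→12
  5 left: {0,4,5,6,8}→5  {0,4,6,7,8}→5  {1,2,3,5,7}→10  {1,3,5,7,8}→30  {1,4,6,7,8}→10  {1,5,6,7,8}→30  {2,3,5,6,8}→10  {2,3,5,7,8}→20  {3,4,5,6,8}→10  {3,5,6,7,8}→30  {4,5,6,7,8}→20
  6 left: {0,1,4,6,7,8}→15  {0,3,4,5,6,8}→15  {0,4,5,6,7,8}→30  {1,2,3,5,7,8}→60  {1,3,5,6,7,8}→90  {1,4,5,6,7,8}→60  {2,3,4,5,6,8}→20  {2,3,5,6,7,8}→60  {3,4,5,6,7,8}→60
  7 left: {0,1,4,5,6,7,8}→105  {0,2,3,4,5,6,8}→35  {0,3,4,5,6,7,8}→105  {1,2,3,5,6,7,8}→210  {1,3,4,5,6,7,8}→210  {2,3,4,5,6,7,8}→140
  placing 0:c first → 560 extensions
  placing 1:b first → 280 extensions
  placing 2:i first → 420 extensions
total linear extensions = 1260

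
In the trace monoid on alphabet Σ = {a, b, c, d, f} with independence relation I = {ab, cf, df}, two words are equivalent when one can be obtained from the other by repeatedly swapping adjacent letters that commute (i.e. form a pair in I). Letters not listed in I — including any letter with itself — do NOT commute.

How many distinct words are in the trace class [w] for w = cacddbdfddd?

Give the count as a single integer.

#0=c has no predecessor
#1=a depends on [0:c]
#2=c depends on [1:a]
#3=d depends on [2:c]
#4=d depends on [3:d]
#5=b depends on [4:d]
#6=d depends on [5:b]
#7=f depends on [5:b]
#8=d depends on [6:d]
#9=d depends on [8:d]
#10=d depends on [9:d]
sources: [0:c]
N(rest) = Σ N(rest − s) over sources s of rest; N(one piece) = 1:
  size 1 → [7]=1  [10]=1
  size 2 → [7,10]=2  [9,10]=1
  size 3 → [7,9,10]=3  [8,9,10]=1
  size 4 → [6,8,9,10]=1  [7,8,9,10]=4
  size 5 → [6,7,8,9,10]=5
  size 6 → [5,6,7,8,9,10]=5
  size 7 → [4,5,6,7,8,9,10]=5
  size 8 → [3,4,5,6,7,8,9,10]=5
  size 9 → [2,3,4,5,6,7,8,9,10]=5
  first=0(c) contributes 5

5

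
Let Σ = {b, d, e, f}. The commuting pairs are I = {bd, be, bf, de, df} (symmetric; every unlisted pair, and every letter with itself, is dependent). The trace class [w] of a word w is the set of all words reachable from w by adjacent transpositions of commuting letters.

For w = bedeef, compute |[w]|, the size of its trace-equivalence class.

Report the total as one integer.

drop 0:b onto floor
drop 1:e onto floor
drop 2:d onto floor
drop 3:e onto {1:e}
drop 4:e onto {3:e}
drop 5:f onto {4:e}
ground layer = {0:b, 1:e, 2:d}
drop-orders for the pieces not yet dropped (sum over which currently-grounded one goes next):
  1 to go: {0} 1  {2} 1  {5} 1
  2 to go: {0,2} 2  {0,5} 2  {2,5} 2  {4,5} 1
  3 to go: {0,2,5} 6  {0,4,5} 3  {2,4,5} 3  {3,4,5} 1
  4 to go: {0,2,4,5} 12  {0,3,4,5} 4  {1,3,4,5} 1  {2,3,4,5} 4
  if 0:b drops first: 5 orders
  if 1:e drops first: 20 orders
  if 2:d drops first: 5 orders
heap linearizations: 30

30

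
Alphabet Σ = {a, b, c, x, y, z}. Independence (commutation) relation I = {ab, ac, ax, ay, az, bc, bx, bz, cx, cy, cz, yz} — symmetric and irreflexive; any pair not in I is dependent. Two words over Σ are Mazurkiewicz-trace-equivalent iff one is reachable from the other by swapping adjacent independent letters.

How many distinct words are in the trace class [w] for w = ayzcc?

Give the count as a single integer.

60

#0=a has no predecessor
#1=y has no predecessor
#2=z has no predecessor
#3=c has no predecessor
#4=c depends on [3:c]
sources: [0:a, 1:y, 2:z, 3:c]
N(rest) = Σ N(rest − s) over sources s of rest; N(one piece) = 1:
  size 1 → [0]=1  [1]=1  [2]=1  [4]=1
  size 2 → [0,1]=2  [0,2]=2  [0,4]=2  [1,2]=2  [1,4]=2  [2,4]=2  [3,4]=1
  size 3 → [0,1,2]=6  [0,1,4]=6  [0,2,4]=6  [0,3,4]=3  [1,2,4]=6  [1,3,4]=3  [2,3,4]=3
  first=0(a) contributes 12
  first=1(y) contributes 12
  first=2(z) contributes 12
  first=3(c) contributes 24
|[w]| = 60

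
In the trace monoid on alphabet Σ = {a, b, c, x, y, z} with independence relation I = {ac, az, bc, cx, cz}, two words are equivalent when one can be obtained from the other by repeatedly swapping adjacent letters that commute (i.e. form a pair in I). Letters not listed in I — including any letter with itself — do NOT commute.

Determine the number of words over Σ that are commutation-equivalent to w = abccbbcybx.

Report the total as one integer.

piece 0:a — minimal
piece 1:b rests on {0:a}
piece 2:c — minimal
piece 3:c rests on {2:c}
piece 4:b rests on {1:b}
piece 5:b rests on {4:b}
piece 6:c rests on {3:c}
piece 7:y rests on {5:b, 6:c}
piece 8:b rests on {7:y}
piece 9:x rests on {8:b}
minimal pieces: {0:a, 2:c}
ways to finish when only these pieces remain (= sum over removing one remaining piece with nothing left below it):
  1 left: {9}→1
  2 left: {8,9}→1
  3 left: {7,8,9}→1
  4 left: {5,7,8,9}→1  {6,7,8,9}→1
  5 left: {3,6,7,8,9}→1  {4,5,7,8,9}→1  {5,6,7,8,9}→2
  6 left: {1,4,5,7,8,9}→1  {2,3,6,7,8,9}→1  {3,5,6,7,8,9}→3  {4,5,6,7,8,9}→3
  7 left: {0,1,4,5,7,8,9}→1  {1,4,5,6,7,8,9}→4  {2,3,5,6,7,8,9}→4  {3,4,5,6,7,8,9}→6
  8 left: {0,1,4,5,6,7,8,9}→5  {1,3,4,5,6,7,8,9}→10  {2,3,4,5,6,7,8,9}→10
  placing 0:a first → 20 extensions
  placing 2:c first → 15 extensions
total linear extensions = 35

35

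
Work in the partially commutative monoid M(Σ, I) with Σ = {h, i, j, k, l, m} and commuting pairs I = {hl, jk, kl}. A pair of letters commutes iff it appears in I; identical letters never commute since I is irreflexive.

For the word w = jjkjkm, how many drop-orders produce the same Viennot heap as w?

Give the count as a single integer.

#0=j has no predecessor
#1=j depends on [0:j]
#2=k has no predecessor
#3=j depends on [1:j]
#4=k depends on [2:k]
#5=m depends on [3:j, 4:k]
sources: [0:j, 2:k]
N(rest) = Σ N(rest − s) over sources s of rest; N(one piece) = 1:
  size 1 → [5]=1
  size 2 → [3,5]=1  [4,5]=1
  size 3 → [1,3,5]=1  [2,4,5]=1  [3,4,5]=2
  size 4 → [0,1,3,5]=1  [1,3,4,5]=3  [2,3,4,5]=3
  first=0(j) contributes 6
  first=2(k) contributes 4
|[w]| = 10

10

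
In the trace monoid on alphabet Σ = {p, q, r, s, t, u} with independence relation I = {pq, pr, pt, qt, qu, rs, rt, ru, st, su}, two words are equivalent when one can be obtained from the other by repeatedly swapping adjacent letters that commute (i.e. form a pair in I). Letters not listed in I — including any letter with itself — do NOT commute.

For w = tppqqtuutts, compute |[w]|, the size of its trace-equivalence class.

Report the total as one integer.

#0=t has no predecessor
#1=p has no predecessor
#2=p depends on [1:p]
#3=q has no predecessor
#4=q depends on [3:q]
#5=t depends on [0:t]
#6=u depends on [2:p, 5:t]
#7=u depends on [6:u]
#8=t depends on [7:u]
#9=t depends on [8:t]
#10=s depends on [2:p, 4:q]
sources: [0:t, 1:p, 3:q]
N(rest) = Σ N(rest − s) over sources s of rest; N(one piece) = 1:
  size 1 → [9]=1  [10]=1
  size 2 → [4,10]=1  [8,9]=1  [9,10]=2
  size 3 → [3,4,10]=1  [4,9,10]=3  [7,8,9]=1  [8,9,10]=3
  size 4 → [3,4,9,10]=4  [4,8,9,10]=6  [6,7,8,9]=1  [7,8,9,10]=4
  size 5 → [3,4,8,9,10]=10  [4,7,8,9,10]=10  [5,6,7,8,9]=1  [6,7,8,9,10]=5
  size 6 → [0,5,6,7,8,9]=1  [2,6,7,8,9,10]=5  [3,4,7,8,9,10]=20  [4,6,7,8,9,10]=15  [5,6,7,8,9,10]=6
  size 7 → [0,5,6,7,8,9,10]=7  [1,2,6,7,8,9,10]=5  [2,4,6,7,8,9,10]=20  [2,5,6,7,8,9,10]=11  [3,4,6,7,8,9,10]=35  [4,5,6,7,8,9,10]=21
  size 8 → [0,2,5,6,7,8,9,10]=18  [0,4,5,6,7,8,9,10]=28  [1,2,4,6,7,8,9,10]=25  [1,2,5,6,7,8,9,10]=16  [2,3,4,6,7,8,9,10]=55  [2,4,5,6,7,8,9,10]=52  [3,4,5,6,7,8,9,10]=56
  size 9 → [0,1,2,5,6,7,8,9,10]=34  [0,2,4,5,6,7,8,9,10]=98  [0,3,4,5,6,7,8,9,10]=84  [1,2,3,4,6,7,8,9,10]=80  [1,2,4,5,6,7,8,9,10]=93  [2,3,4,5,6,7,8,9,10]=163
  first=0(t) contributes 336
  first=1(p) contributes 345
  first=3(q) contributes 225
|[w]| = 906

906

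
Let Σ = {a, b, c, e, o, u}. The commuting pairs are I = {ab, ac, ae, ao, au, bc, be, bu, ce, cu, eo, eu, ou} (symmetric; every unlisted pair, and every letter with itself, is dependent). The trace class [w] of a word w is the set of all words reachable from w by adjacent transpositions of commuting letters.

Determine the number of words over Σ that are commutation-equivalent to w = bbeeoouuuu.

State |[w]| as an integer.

3150

piece 0:b — minimal
piece 1:b rests on {0:b}
piece 2:e — minimal
piece 3:e rests on {2:e}
piece 4:o rests on {1:b}
piece 5:o rests on {4:o}
piece 6:u — minimal
piece 7:u rests on {6:u}
piece 8:u rests on {7:u}
piece 9:u rests on {8:u}
minimal pieces: {0:b, 2:e, 6:u}
ways to finish when only these pieces remain (= sum over removing one remaining piece with nothing left below it):
  1 left: {3}→1  {5}→1  {9}→1
  2 left: {2,3}→1  {3,5}→2  {3,9}→2  {4,5}→1  {5,9}→2  {8,9}→1
  3 left: {1,4,5}→1  {2,3,5}→3  {2,3,9}→3  {3,4,5}→3  {3,5,9}→6  {3,8,9}→3  {4,5,9}→3  {5,8,9}→3  {7,8,9}→1
  4 left: {0,1,4,5}→1  {1,3,4,5}→4  {1,4,5,9}→4  {2,3,4,5}→6  {2,3,5,9}→12  {2,3,8,9}→6  {3,4,5,9}→12  {3,5,8,9}→12  {3,7,8,9}→4  {4,5,8,9}→6  {5,7,8,9}→4  {6,7,8,9}→1
  5 left: {0,1,3,4,5}→5  {0,1,4,5,9}→5  {1,2,3,4,5}→10  {1,3,4,5,9}→20  {1,4,5,8,9}→10  {2,3,4,5,9}→30  {2,3,5,8,9}→30  {2,3,7,8,9}→10  {3,4,5,8,9}→30  {3,5,7,8,9}→20  {3,6,7,8,9}→5  {4,5,7,8,9}→10  {5,6,7,8,9}→5
  6 left: {0,1,2,3,4,5}→15  {0,1,3,4,5,9}→30  {0,1,4,5,8,9}→15  {1,2,3,4,5,9}→60  {1,3,4,5,8,9}→60  {1,4,5,7,8,9}→20  {2,3,4,5,8,9}→90  {2,3,5,7,8,9}→60  {2,3,6,7,8,9}→15  {3,4,5,7,8,9}→60  {3,5,6,7,8,9}→30  {4,5,6,7,8,9}→15
  7 left: {0,1,2,3,4,5,9}→105  {0,1,3,4,5,8,9}→105  {0,1,4,5,7,8,9}→35  {1,2,3,4,5,8,9}→210  {1,3,4,5,7,8,9}→140  {1,4,5,6,7,8,9}→35  {2,3,4,5,7,8,9}→210  {2,3,5,6,7,8,9}→105  {3,4,5,6,7,8,9}→105
  8 left: {0,1,2,3,4,5,8,9}→420  {0,1,3,4,5,7,8,9}→280  {0,1,4,5,6,7,8,9}→70  {1,2,3,4,5,7,8,9}→560  {1,3,4,5,6,7,8,9}→280  {2,3,4,5,6,7,8,9}→420
  placing 0:b first → 1260 extensions
  placing 2:e first → 630 extensions
  placing 6:u first → 1260 extensions
total linear extensions = 3150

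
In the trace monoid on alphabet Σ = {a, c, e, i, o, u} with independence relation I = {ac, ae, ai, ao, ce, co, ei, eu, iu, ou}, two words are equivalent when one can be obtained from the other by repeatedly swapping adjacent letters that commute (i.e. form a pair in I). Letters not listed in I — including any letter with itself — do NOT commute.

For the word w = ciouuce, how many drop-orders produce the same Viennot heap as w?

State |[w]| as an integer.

0(c) covers ∅
1(i) covers 0:c
2(o) covers 1:i
3(u) covers 0:c
4(u) covers 3:u
5(c) covers 1:i, 4:u
6(e) covers 2:o
floor of heap: 0:c
completions by unplaced set U, small U first (add the entries for U minus each lowest piece of U):
  |U|=1: {5}:1  {6}:1
  |U|=2: {2,6}:1  {4,5}:1  {5,6}:2
  |U|=3: {2,5,6}:3  {3,4,5}:1  {4,5,6}:3
  |U|=4: {1,2,5,6}:3  {2,4,5,6}:6  {3,4,5,6}:4
  |U|=5: {1,2,4,5,6}:9  {2,3,4,5,6}:10
  start at 0(c): 19

19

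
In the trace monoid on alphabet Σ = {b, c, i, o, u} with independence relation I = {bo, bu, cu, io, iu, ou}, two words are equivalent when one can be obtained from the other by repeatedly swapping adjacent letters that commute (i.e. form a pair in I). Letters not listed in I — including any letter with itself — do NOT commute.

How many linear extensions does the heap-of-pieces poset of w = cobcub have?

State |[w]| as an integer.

piece 0:c — minimal
piece 1:o rests on {0:c}
piece 2:b rests on {0:c}
piece 3:c rests on {1:o, 2:b}
piece 4:u — minimal
piece 5:b rests on {3:c}
minimal pieces: {0:c, 4:u}
ways to finish when only these pieces remain (= sum over removing one remaining piece with nothing left below it):
  1 left: {4}→1  {5}→1
  2 left: {3,5}→1  {4,5}→2
  3 left: {1,3,5}→1  {2,3,5}→1  {3,4,5}→3
  4 left: {1,2,3,5}→2  {1,3,4,5}→4  {2,3,4,5}→4
  placing 0:c first → 10 extensions
  placing 4:u first → 2 extensions
total linear extensions = 12

12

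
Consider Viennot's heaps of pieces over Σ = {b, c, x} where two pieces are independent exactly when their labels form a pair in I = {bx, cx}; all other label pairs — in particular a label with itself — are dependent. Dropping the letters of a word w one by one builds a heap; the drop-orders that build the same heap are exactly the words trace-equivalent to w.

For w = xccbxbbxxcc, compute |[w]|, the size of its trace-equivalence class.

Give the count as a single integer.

330

0(x) covers ∅
1(c) covers ∅
2(c) covers 1:c
3(b) covers 2:c
4(x) covers 0:x
5(b) covers 3:b
6(b) covers 5:b
7(x) covers 4:x
8(x) covers 7:x
9(c) covers 6:b
10(c) covers 9:c
floor of heap: 0:x, 1:c
completions by unplaced set U, small U first (add the entries for U minus each lowest piece of U):
  |U|=1: {8}:1  {10}:1
  |U|=2: {7,8}:1  {8,10}:2  {9,10}:1
  |U|=3: {4,7,8}:1  {6,9,10}:1  {7,8,10}:3  {8,9,10}:3
  |U|=4: {0,4,7,8}:1  {4,7,8,10}:4  {5,6,9,10}:1  {6,8,9,10}:4  {7,8,9,10}:6
  |U|=5: {0,4,7,8,10}:5  {3,5,6,9,10}:1  {4,7,8,9,10}:10  {5,6,8,9,10}:5  {6,7,8,9,10}:10
  |U|=6: {0,4,7,8,9,10}:15  {2,3,5,6,9,10}:1  {3,5,6,8,9,10}:6  {4,6,7,8,9,10}:20  {5,6,7,8,9,10}:15
  |U|=7: {0,4,6,7,8,9,10}:35  {1,2,3,5,6,9,10}:1  {2,3,5,6,8,9,10}:7  {3,5,6,7,8,9,10}:21  {4,5,6,7,8,9,10}:35
  |U|=8: {0,4,5,6,7,8,9,10}:70  {1,2,3,5,6,8,9,10}:8  {2,3,5,6,7,8,9,10}:28  {3,4,5,6,7,8,9,10}:56
  |U|=9: {0,3,4,5,6,7,8,9,10}:126  {1,2,3,5,6,7,8,9,10}:36  {2,3,4,5,6,7,8,9,10}:84
  start at 0(x): 120
  start at 1(c): 210
sum over floor = 330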